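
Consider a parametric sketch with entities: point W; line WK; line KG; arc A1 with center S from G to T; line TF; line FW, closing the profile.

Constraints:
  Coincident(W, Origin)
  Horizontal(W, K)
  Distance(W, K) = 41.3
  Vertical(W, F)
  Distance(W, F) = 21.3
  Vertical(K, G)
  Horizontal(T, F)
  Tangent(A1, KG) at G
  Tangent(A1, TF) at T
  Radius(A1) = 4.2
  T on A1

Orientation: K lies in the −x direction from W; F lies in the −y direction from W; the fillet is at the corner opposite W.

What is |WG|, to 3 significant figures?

44.7

The virtual corner opposite W is at (-41.3, -21.3). A1 meets KG tangentially, so SG is at right angles to KG and tangency of A1 to TF means the radius ST is perpendicular to TF, with radius 4.2, so the center S sits 4.2 in from both sides at S = (-37.1, -17.1). That places the tangent points at G = (-41.3, -17.1) on KG and T = (-37.1, -21.3) on TF. Then |WG| = |G − W| = 44.7.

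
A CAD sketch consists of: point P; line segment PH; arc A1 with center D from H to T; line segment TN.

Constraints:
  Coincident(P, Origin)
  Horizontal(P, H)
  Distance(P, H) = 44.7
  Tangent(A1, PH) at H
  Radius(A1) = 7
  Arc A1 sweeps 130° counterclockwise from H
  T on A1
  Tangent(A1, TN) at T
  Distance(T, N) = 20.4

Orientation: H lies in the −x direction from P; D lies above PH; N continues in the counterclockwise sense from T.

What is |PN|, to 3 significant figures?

59.1

On A1, H sits at bearing -90° from D; a 130° counterclockwise sweep puts T at bearing 40°, so T = D + 7.0·(cos 40°, sin 40°) = (-39.3, 11.5). Since A1 is tangent to TN there, DT ⟂ TN, so TN runs along (−sin 40°, cos 40°); with |TN| = 20.4, N = (-52.5, 27.1). Then |PN| = |N − P| = 59.1.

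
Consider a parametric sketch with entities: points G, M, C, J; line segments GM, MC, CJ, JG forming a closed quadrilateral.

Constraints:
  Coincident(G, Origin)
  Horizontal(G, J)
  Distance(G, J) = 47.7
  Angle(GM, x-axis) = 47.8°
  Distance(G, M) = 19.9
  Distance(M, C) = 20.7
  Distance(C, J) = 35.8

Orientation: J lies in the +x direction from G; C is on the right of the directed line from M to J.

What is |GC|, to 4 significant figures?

13.74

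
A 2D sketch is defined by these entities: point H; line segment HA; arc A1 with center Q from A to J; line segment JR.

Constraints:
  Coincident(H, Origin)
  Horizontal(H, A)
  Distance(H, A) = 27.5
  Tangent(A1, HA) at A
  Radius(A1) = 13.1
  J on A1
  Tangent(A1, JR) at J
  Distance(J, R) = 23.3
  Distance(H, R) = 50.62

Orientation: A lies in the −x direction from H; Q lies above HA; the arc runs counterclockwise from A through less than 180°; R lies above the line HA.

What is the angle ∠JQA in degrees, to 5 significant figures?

128.27°

Checks: |QA| = 13.10 ✓; |QJ| = 13.10 ✓; ∠(QJ, JR) = 90.00° ✓; |JR| = 23.30 ✓; |HR| = 50.62 ✓.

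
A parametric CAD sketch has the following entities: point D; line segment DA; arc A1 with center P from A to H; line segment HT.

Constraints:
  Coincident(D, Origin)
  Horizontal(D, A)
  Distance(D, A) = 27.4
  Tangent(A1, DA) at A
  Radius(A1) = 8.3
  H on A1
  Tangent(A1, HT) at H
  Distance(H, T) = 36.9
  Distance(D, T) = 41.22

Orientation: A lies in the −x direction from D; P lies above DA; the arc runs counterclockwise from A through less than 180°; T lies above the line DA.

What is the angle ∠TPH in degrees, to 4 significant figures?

77.32°

Checks: D.y = 0.00, A.y = 0.00 ✓; ∠(PA, AD) = 90.00° ✓; |PH| = 8.300 ✓; ∠(PH, HT) = 90.00° ✓; |HT| = 36.90 ✓; |DT| = 41.22 ✓.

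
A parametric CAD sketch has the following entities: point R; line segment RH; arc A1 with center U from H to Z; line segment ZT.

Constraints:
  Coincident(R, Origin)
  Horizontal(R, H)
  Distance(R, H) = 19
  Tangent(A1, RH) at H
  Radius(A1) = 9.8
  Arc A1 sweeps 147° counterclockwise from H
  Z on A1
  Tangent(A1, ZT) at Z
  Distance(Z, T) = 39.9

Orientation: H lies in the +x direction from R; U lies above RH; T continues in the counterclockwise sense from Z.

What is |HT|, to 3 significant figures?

48.7

R is at the origin; R and H share the same y with |RH| = 19.0 and H on the +x side, so H = (19.0, 0.00). Since A1 is tangent to RH there, UH ⟂ RH, so U = H + (0, 9.8) = (19.0, 9.80). On A1, H sits at bearing -90° from U; a 147° counterclockwise sweep puts Z at bearing 57°, so Z = U + 9.8·(cos 57°, sin 57°) = (24.3, 18.0). Tangency of A1 to ZT means the radius UZ is perpendicular to ZT, so ZT runs along (−sin 57°, cos 57°); with |ZT| = 39.9, T = (-9.13, 39.8). Then |HT| = |T − H| = 48.7.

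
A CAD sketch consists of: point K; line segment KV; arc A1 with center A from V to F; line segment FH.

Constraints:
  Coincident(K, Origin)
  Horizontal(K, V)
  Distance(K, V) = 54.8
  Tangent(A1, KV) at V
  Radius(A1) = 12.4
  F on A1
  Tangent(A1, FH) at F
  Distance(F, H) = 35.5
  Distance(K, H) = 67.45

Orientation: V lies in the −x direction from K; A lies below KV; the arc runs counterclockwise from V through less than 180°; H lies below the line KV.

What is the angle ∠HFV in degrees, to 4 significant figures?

118.9°

Checks: K.y = 0.00, V.y = 0.00 ✓; |AF| = 12.40 ✓; ∠(AF, FH) = 90.00° ✓; |FH| = 35.50 ✓; |KH| = 67.45 ✓.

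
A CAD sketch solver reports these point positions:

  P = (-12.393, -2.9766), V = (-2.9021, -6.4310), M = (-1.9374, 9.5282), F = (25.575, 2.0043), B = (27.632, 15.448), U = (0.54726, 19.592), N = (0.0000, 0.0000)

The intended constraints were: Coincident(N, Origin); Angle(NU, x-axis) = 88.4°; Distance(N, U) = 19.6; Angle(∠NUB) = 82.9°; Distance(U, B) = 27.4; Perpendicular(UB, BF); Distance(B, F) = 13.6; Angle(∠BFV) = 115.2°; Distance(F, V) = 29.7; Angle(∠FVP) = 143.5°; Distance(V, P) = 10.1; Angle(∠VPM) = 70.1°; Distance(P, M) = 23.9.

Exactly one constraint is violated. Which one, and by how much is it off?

Distance(P, M) = 23.9 — off by 7.60.

N = (0.00, 0.00) ✓; NU at 88.40° ✓; |NU| = 19.60 ✓; ∠NUB = 82.90° ✓; |UB| = 27.40 ✓; ∠(UB, BF) = 90.00° ✓; |BF| = 13.60 ✓; ∠BFV = 115.2° ✓; |FV| = 29.70 ✓; ∠FVP = 143.5° ✓; |VP| = 10.10 ✓; ∠VPM = 70.10° ✓; |PM| = 16.30 ✗.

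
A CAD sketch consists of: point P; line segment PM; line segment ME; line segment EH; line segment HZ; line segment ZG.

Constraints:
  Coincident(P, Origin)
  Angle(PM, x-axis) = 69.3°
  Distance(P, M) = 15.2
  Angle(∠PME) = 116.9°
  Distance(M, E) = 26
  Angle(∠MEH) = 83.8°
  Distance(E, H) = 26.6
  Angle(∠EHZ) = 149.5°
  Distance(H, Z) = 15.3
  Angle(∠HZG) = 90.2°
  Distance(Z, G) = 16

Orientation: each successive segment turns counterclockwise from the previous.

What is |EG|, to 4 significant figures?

38.36

P is at the origin; PM runs at 69.3° with length 15.2, so M = (5.373, 14.22). ∠PME = 116.9° gives ME at 132.4° from the x-axis; with |ME| = 26.0, E = (-12.16, 33.42). ∠MEH = 83.8° gives EH at -131.4° from the x-axis; with |EH| = 26.6, H = (-29.75, 13.47). ∠EHZ = 149.5° gives HZ at -100.9° from the x-axis; with |HZ| = 15.3, Z = (-32.64, -1.558). ∠HZG = 90.2° gives ZG at -11.10° from the x-axis; with |ZG| = 16.0, G = (-16.94, -4.639). Then |EG| = |G − E| = 38.36.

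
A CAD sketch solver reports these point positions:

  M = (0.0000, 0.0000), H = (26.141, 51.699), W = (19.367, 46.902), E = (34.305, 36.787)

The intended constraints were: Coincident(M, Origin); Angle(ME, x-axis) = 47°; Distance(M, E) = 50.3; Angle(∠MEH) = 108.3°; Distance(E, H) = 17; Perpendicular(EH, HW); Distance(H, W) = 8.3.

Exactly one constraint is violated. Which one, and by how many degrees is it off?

Perpendicular(EH, HW) — off by 6.60°.

M = (0.00, 0.00) ✓; ME at 47.00° ✓; |ME| = 50.30 ✓; ∠MEH = 108.3° ✓; |EH| = 17.00 ✓; ∠(EH, HW) = 96.60° ✗; |HW| = 8.300 ✓.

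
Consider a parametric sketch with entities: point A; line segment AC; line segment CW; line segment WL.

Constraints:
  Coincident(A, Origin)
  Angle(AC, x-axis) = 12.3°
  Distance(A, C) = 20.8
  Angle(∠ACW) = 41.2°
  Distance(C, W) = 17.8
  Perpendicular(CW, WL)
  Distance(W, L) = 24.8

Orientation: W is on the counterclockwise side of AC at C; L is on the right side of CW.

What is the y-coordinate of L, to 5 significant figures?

34.745

A is at the origin; AC runs at 12.3° with length 20.8, so C = 20.8·(cos 12.3°, sin 12.3°) = (20.323, 4.4310). ∠ACW = 41.2°, so CW runs at 12.3° + (180° − 41.2°) = 151.10° from the x-axis; with |CW| = 17.8, W = C + 17.8·(cos 151.10°, sin 151.10°) = (4.7393, 13.033). CW ⟂ WL; with |WL| = 24.8 on the right of CW, L = W + 24.8·(0.48328, 0.87546) = (16.725, 34.745). So L.y = 34.745.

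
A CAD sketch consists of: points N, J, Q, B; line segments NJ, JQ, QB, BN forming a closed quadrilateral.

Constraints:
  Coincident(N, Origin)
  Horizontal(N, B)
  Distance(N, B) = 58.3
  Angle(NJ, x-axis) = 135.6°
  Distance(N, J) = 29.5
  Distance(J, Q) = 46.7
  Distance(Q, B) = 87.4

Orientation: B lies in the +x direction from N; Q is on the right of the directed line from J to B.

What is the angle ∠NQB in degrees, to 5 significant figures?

28.560°

Checks: |JQ| = 46.70 ✓; |QB| = 87.40 ✓.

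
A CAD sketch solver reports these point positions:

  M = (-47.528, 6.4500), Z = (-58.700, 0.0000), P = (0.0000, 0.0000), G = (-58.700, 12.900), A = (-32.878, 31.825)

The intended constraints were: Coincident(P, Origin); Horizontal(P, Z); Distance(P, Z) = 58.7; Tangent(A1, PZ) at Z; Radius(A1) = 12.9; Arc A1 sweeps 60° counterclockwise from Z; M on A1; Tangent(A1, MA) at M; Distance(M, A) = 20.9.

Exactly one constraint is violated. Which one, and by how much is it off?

Distance(M, A) = 20.9 — off by 8.40.

P = (0.00, 0.00) ✓; P.y = 0.00, Z.y = 0.00 ✓; |PZ| = 58.70 ✓; ∠(GZ, ZP) = 90.00° ✓; |GZ| = 12.90 ✓; bearing(G→M) − bearing(G→Z) = 60.00° ✓; |GM| = 12.90 ✓; ∠(GM, MA) = 90.00° ✓; |MA| = 29.30 ✗.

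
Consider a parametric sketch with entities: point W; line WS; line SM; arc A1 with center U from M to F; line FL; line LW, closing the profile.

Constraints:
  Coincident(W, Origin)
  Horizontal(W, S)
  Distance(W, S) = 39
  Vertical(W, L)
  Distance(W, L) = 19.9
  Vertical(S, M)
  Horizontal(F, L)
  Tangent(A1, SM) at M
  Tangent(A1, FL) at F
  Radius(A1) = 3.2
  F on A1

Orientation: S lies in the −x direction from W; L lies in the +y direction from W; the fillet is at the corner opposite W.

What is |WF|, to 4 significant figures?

40.96

The virtual corner opposite W is at (-39.00, 19.90). A1 meets SM tangentially, so UM is at right angles to SM and since A1 is tangent to FL there, UF ⟂ FL, with radius 3.2, so the center U sits 3.2 in from both sides at U = (-35.80, 16.70). That places the tangent points at M = (-39.00, 16.70) on SM and F = (-35.80, 19.90) on FL. Then |WF| = |F − W| = 40.96.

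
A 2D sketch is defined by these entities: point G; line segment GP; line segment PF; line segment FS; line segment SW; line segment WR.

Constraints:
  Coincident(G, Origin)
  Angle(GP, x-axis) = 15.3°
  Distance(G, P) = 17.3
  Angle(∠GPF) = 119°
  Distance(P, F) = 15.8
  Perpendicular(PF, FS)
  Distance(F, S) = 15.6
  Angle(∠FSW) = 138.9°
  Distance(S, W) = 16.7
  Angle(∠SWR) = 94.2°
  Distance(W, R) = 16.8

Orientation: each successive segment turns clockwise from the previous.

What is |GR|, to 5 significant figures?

2.9751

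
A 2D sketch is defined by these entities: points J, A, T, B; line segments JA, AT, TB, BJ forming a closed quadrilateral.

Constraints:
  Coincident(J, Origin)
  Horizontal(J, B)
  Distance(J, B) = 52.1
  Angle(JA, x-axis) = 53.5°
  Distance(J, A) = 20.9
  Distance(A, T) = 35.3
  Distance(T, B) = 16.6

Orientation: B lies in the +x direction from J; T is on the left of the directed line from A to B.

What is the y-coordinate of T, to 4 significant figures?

16.01

Checks: |AT| = 35.30 ✓; |TB| = 16.60 ✓.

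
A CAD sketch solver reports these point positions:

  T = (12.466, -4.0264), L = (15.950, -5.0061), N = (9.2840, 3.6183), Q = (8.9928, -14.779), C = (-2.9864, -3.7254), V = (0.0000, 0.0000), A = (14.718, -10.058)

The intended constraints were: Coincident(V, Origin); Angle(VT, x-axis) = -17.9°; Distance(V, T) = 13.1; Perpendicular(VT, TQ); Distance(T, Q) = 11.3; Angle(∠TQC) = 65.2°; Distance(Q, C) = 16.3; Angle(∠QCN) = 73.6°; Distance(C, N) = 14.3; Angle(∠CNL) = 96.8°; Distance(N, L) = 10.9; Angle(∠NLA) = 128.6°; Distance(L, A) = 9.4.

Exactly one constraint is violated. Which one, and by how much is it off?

Distance(L, A) = 9.4 — off by 4.20.

V = (0.00, 0.00) ✓; VT at -17.90° ✓; |VT| = 13.10 ✓; ∠(VT, TQ) = 90.00° ✓; |TQ| = 11.30 ✓; ∠TQC = 65.20° ✓; |QC| = 16.30 ✓; ∠QCN = 73.60° ✓; |CN| = 14.30 ✓; ∠CNL = 96.80° ✓; |NL| = 10.90 ✓; ∠NLA = 128.6° ✓; |LA| = 5.200 ✗.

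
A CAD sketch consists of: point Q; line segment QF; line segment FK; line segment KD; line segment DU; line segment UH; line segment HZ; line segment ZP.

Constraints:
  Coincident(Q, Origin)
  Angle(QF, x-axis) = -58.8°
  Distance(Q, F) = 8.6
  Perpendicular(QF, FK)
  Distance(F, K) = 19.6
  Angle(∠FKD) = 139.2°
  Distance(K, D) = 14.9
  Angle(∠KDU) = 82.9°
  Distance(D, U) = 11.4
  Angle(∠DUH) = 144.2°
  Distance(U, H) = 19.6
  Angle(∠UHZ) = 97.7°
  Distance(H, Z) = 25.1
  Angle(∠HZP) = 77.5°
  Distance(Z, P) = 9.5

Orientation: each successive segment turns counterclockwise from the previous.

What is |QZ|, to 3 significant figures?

13.8

∠DUH = 144.2° gives UH at -155° from the x-axis; with |UH| = 19.6, H = (-3.15, 10.9). ∠UHZ = 97.7° gives HZ at -72.8° from the x-axis; with |HZ| = 25.1, Z = (4.27, -13.1). Then |QZ| = |Z − Q| = 13.8.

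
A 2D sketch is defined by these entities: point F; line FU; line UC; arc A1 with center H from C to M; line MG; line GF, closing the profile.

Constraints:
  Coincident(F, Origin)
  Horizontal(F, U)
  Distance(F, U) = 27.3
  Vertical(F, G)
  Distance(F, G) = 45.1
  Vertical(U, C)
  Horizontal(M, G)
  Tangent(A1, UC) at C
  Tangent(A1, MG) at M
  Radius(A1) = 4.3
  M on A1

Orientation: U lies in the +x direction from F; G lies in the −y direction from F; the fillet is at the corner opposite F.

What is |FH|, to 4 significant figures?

46.84

FG is vertical with |FG| = 45.1 and G on the −y side, so G = (0.000, -45.10). The virtual corner opposite F is at (27.30, -45.10). A1 meets UC tangentially, so HC is at right angles to UC and since A1 is tangent to MG there, HM ⟂ MG, with radius 4.3, so the center H sits 4.3 in from both sides at H = (23.00, -40.80). Then |FH| = |H − F| = 46.84.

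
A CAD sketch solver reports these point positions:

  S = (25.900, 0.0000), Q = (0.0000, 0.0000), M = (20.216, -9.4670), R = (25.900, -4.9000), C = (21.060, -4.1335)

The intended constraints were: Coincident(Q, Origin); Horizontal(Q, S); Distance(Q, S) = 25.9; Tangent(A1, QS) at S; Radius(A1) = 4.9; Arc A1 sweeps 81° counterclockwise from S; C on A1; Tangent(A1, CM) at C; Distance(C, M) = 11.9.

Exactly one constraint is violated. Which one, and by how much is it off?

Distance(C, M) = 11.9 — off by 6.50.

Q = (0.00, 0.00) ✓; Q.y = 0.00, S.y = 0.00 ✓; |QS| = 25.90 ✓; ∠(RS, SQ) = 90.00° ✓; |RS| = 4.900 ✓; bearing(R→C) − bearing(R→S) = 81.00° ✓; |RC| = 4.900 ✓; ∠(RC, CM) = 89.99° ✓; |CM| = 5.400 ✗.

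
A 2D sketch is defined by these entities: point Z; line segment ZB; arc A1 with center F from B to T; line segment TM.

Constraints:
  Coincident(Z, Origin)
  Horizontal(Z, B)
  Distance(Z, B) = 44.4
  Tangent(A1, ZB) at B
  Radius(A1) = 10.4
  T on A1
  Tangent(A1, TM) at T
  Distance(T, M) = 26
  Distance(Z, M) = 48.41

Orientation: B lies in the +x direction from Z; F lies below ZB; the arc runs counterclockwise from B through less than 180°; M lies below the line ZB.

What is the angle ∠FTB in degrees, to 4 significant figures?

46.57°

Checks: ∠(FB, BZ) = 90.00° ✓; |FT| = 10.40 ✓; ∠(FT, TM) = 90.00° ✓; |TM| = 26.00 ✓; |ZM| = 48.41 ✓.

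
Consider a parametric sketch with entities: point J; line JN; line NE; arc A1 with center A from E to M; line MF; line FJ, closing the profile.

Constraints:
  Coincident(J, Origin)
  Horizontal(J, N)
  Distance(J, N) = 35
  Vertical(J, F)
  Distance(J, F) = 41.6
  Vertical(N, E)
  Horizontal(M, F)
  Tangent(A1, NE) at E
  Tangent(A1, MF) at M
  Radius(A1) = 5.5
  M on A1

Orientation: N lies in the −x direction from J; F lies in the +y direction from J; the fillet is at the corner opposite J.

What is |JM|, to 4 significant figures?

51.00

J is at the origin; JN is horizontal with |JN| = 35.0 and N on the −x side, so N = (-35.00, 0.000). J and F share the same x with |JF| = 41.6 and F on the +y side, so F = (0.000, 41.60). The virtual corner opposite J is at (-35.00, 41.60). Since A1 is tangent to NE there, AE ⟂ NE and since A1 is tangent to MF there, AM ⟂ MF, with radius 5.5, so the center A sits 5.5 in from both sides at A = (-29.50, 36.10). That places the tangent points at E = (-35.00, 36.10) on NE and M = (-29.50, 41.60) on MF. Then |JM| = |M − J| = 51.00.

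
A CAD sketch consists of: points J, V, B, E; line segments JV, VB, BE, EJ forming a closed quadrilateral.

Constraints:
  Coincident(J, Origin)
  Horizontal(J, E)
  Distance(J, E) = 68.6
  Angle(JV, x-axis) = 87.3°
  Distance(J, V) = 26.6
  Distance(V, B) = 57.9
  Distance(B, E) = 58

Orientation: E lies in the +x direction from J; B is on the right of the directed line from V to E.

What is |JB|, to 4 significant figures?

34.08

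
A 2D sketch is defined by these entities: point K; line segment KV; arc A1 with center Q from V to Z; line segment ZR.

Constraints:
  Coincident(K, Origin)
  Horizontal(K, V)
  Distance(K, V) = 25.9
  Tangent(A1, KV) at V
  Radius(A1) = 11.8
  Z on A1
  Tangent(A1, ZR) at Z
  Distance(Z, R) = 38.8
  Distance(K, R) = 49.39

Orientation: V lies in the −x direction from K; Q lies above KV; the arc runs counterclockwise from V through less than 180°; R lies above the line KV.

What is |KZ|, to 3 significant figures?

17.5

Checks: |QV| = 11.80 ✓; |QZ| = 11.80 ✓; ∠(QZ, ZR) = 90.00° ✓; |ZR| = 38.80 ✓; |KR| = 49.39 ✓.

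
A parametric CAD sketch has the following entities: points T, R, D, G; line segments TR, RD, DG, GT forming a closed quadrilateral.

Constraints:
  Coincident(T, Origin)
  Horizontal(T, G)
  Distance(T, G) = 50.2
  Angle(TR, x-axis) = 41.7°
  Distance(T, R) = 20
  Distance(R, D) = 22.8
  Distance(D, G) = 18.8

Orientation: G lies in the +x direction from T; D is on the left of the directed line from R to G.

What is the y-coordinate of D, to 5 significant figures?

14.060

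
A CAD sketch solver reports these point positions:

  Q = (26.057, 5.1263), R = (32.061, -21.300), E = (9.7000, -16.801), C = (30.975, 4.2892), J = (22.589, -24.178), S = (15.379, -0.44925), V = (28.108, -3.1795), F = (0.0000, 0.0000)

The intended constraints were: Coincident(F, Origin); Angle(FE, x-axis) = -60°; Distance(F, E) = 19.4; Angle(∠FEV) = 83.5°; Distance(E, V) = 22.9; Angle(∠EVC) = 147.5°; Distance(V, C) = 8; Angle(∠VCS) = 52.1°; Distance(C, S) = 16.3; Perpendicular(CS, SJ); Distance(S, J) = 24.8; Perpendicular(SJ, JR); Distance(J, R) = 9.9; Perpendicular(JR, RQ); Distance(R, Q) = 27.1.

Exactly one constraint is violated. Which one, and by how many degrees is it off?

Perpendicular(JR, RQ) — off by 4.10°.

F = (0.00, 0.00) ✓; FE at -60.00° ✓; |FE| = 19.40 ✓; ∠FEV = 83.50° ✓; |EV| = 22.90 ✓; ∠EVC = 147.5° ✓; |VC| = 8.000 ✓; ∠VCS = 52.10° ✓; |CS| = 16.30 ✓; ∠(CS, SJ) = 90.00° ✓; |SJ| = 24.80 ✓; ∠(SJ, JR) = 90.00° ✓; |JR| = 9.900 ✓; ∠(JR, RQ) = 85.90° ✗; |RQ| = 27.10 ✓.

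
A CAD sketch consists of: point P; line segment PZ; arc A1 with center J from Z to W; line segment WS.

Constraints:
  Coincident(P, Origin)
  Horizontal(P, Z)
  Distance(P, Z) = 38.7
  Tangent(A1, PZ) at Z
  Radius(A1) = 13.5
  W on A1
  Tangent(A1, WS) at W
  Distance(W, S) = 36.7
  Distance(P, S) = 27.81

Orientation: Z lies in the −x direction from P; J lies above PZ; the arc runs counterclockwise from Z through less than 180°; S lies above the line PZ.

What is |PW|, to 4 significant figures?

29.94

Checks: |JW| = 13.50 ✓; ∠(JW, WS) = 90.00° ✓; |WS| = 36.70 ✓; |PS| = 27.81 ✓.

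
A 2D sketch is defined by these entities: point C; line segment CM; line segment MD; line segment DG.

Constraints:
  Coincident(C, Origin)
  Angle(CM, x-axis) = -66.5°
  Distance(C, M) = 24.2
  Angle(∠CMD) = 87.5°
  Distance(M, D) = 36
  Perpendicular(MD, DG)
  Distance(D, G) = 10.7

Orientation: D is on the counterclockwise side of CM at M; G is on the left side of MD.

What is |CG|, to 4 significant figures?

37.45

C is at the origin; CM runs at -66.5° with length 24.2, so M = 24.2·(cos -66.5°, sin -66.5°) = (9.650, -22.19). ∠CMD = 87.5°, so MD runs at -66.5° + (180° − 87.5°) = 26.00° from the x-axis; with |MD| = 36.0, D = M + 36.0·(cos 26.00°, sin 26.00°) = (42.01, -6.411). MD is perpendicular to DG; with |DG| = 10.7 on the left of MD, G = D + 10.7·(-0.4384, 0.8988) = (37.32, 3.206). Then |CG| = |G − C| = 37.45.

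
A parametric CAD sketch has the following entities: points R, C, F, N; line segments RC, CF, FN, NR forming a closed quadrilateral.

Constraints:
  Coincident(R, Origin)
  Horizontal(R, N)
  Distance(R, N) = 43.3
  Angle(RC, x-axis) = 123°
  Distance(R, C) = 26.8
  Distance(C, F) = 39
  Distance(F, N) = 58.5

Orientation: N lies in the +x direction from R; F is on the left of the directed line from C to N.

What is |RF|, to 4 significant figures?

51.70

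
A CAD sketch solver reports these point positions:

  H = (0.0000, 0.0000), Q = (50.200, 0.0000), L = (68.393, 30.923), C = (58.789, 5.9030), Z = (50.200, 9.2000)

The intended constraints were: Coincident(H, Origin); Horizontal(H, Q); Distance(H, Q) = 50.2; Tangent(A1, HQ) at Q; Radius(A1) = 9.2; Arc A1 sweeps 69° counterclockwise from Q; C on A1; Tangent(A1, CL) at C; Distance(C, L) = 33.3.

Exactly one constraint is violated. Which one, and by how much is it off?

Distance(C, L) = 33.3 — off by 6.50.

H = (0.00, 0.00) ✓; H.y = 0.00, Q.y = 0.00 ✓; |HQ| = 50.20 ✓; ∠(ZQ, QH) = 90.00° ✓; |ZQ| = 9.200 ✓; bearing(Z→C) − bearing(Z→Q) = 69.00° ✓; |ZC| = 9.200 ✓; ∠(ZC, CL) = 90.00° ✓; |CL| = 26.80 ✗.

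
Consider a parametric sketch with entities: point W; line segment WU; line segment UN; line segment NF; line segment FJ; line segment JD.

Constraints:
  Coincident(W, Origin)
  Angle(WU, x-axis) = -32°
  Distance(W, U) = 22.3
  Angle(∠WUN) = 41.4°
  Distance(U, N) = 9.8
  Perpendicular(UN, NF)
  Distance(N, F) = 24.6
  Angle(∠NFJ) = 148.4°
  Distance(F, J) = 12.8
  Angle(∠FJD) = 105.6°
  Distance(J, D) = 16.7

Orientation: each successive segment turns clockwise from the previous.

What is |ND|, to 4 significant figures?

38.38

W is at the origin; WU runs at -32.0° with length 22.3, so U = (18.91, -11.82). ∠WUN = 41.4° gives UN at -170.6° from the x-axis; with |UN| = 9.8, N = (9.243, -13.42). UN ⟂ NF, so NF runs at 99.40°; with |NF| = 24.6, F = (5.225, 10.85). ∠NFJ = 148.4° gives FJ at 67.80° from the x-axis; with |FJ| = 12.8, J = (10.06, 22.70). ∠FJD = 105.6° gives JD at -6.600° from the x-axis; with |JD| = 16.7, D = (26.65, 20.78). Then |ND| = |D − N| = 38.38.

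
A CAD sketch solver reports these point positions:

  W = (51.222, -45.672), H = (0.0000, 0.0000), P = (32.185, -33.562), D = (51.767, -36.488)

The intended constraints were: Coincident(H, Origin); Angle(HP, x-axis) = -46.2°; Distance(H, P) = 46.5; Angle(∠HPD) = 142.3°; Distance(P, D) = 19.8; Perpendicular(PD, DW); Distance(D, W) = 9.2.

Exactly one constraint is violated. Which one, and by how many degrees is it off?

Perpendicular(PD, DW) — off by 5.10°.

H = (0.00, 0.00) ✓; HP at -46.20° ✓; |HP| = 46.50 ✓; ∠HPD = 142.3° ✓; |PD| = 19.80 ✓; ∠(PD, DW) = 84.90° ✗; |DW| = 9.200 ✓.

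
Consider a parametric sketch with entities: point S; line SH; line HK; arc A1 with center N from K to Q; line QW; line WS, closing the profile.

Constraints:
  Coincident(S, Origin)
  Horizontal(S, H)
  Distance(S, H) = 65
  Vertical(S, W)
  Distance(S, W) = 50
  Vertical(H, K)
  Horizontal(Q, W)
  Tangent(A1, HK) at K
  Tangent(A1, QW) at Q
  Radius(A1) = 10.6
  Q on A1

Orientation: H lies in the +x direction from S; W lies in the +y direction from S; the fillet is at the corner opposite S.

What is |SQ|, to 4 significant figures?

73.89

S is at the origin; S and H share the same y with |SH| = 65.0 and H on the +x side, so H = (65.00, 0.000). SW is vertical with |SW| = 50.0 and W on the +y side, so W = (0.000, 50.00). The virtual corner opposite S is at (65.00, 50.00). A1 meets HK tangentially, so NK is at right angles to HK and tangency of A1 to QW means the radius NQ is perpendicular to QW, with radius 10.6, so the center N sits 10.6 in from both sides at N = (54.40, 39.40). That places the tangent points at K = (65.00, 39.40) on HK and Q = (54.40, 50.00) on QW. Then |SQ| = |Q − S| = 73.89.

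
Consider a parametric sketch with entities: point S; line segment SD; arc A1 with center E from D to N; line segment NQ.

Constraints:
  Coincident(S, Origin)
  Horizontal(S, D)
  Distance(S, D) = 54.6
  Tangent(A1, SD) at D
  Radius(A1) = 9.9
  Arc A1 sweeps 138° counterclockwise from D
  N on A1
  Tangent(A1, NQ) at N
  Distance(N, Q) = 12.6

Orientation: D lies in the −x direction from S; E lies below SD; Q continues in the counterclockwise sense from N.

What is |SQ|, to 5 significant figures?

57.874

S is at the origin; S and D share the same y with |SD| = 54.6 and D on the −x side, so D = (-54.600, 0.0000). Since A1 is tangent to SD there, ED ⟂ SD, so E = D + (0, -9.9) = (-54.600, -9.9000). On A1, D sits at bearing 90° from E; a 138° counterclockwise sweep puts N at bearing 228°, so N = E + 9.9·(cos 228°, sin 228°) = (-61.224, -17.257). A1 meets NQ tangentially, so EN is at right angles to NQ, so NQ runs along (−sin 228°, cos 228°); with |NQ| = 12.6, Q = (-51.861, -25.688). Then |SQ| = |Q − S| = 57.874.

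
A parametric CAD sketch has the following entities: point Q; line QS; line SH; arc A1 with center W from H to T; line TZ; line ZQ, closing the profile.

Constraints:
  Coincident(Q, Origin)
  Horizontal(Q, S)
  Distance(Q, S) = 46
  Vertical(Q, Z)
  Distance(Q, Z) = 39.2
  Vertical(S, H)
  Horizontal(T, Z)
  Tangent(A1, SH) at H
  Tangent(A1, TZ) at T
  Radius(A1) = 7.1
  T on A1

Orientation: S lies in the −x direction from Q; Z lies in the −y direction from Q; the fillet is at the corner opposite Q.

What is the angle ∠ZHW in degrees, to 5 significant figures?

8.7742°

The virtual corner opposite Q is at (-46.000, -39.200). The tangent condition forces WH to be normal to SH and since A1 is tangent to TZ there, WT ⟂ TZ, with radius 7.1, so the center W sits 7.1 in from both sides at W = (-38.900, -32.100). That places the tangent points at H = (-46.000, -32.100) on SH and T = (-38.900, -39.200) on TZ. Then cos ∠ZHW = HZ·HW / (|HZ||HW|), giving 8.7742°.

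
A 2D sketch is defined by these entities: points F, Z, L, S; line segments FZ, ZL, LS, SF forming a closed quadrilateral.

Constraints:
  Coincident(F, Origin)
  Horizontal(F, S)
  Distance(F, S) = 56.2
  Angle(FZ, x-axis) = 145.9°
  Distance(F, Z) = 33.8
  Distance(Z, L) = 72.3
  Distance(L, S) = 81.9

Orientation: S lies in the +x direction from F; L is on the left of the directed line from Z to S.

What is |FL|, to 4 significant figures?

75.90

Checks: |ZL| = 72.30 ✓; |LS| = 81.90 ✓.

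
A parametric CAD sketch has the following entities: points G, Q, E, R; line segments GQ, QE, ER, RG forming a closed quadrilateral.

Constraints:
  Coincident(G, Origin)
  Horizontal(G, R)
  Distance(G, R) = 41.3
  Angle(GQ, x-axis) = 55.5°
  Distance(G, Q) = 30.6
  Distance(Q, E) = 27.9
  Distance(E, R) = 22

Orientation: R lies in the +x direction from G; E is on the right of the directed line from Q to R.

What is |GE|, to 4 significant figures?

19.63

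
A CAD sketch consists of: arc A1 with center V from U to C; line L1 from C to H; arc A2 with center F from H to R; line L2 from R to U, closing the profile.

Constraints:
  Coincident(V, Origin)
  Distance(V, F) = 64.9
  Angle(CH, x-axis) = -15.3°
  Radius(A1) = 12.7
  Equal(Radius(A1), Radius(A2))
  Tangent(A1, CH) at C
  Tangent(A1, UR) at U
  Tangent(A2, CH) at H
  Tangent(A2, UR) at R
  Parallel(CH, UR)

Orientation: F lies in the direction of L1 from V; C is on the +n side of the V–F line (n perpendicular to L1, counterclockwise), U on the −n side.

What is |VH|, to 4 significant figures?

66.13

Tangency of A1 to both parallel lines with radius 12.7 puts C and U at V ± 12.7·n: C = (3.351, 12.25), U = (-3.351, -12.25). Equal radii place H and R the same way about F: H = F + 12.7·n = (65.95, -4.875), R = F − 12.7·n = (59.25, -29.38). Then |VH| = |H − V| = 66.13.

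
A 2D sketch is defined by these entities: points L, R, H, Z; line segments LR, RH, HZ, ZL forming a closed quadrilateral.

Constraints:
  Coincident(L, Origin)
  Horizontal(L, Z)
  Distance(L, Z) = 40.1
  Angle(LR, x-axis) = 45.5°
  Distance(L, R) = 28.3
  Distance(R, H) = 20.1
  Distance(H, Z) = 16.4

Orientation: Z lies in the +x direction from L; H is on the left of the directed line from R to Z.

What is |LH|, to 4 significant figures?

42.83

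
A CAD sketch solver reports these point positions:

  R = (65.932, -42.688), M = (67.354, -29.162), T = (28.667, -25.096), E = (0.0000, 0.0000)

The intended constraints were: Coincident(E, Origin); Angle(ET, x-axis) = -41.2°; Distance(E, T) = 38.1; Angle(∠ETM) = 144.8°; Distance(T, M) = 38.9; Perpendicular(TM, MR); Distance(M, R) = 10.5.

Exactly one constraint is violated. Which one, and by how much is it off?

Distance(M, R) = 10.5 — off by 3.10.

E = (0.00, 0.00) ✓; ET at -41.20° ✓; |ET| = 38.10 ✓; ∠ETM = 144.8° ✓; |TM| = 38.90 ✓; ∠(TM, MR) = 90.00° ✓; |MR| = 13.60 ✗.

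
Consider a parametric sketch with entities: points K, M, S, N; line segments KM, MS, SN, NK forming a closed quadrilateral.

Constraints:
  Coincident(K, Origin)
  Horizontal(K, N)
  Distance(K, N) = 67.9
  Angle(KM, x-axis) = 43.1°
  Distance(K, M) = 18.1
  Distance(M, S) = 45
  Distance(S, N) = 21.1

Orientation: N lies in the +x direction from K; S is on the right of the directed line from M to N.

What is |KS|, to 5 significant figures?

52.291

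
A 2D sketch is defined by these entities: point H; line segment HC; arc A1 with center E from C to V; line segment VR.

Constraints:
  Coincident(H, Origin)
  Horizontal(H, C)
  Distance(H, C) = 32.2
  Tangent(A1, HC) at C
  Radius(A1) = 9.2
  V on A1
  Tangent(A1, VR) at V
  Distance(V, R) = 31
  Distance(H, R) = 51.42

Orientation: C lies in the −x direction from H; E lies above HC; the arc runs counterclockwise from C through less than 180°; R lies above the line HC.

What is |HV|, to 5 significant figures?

25.855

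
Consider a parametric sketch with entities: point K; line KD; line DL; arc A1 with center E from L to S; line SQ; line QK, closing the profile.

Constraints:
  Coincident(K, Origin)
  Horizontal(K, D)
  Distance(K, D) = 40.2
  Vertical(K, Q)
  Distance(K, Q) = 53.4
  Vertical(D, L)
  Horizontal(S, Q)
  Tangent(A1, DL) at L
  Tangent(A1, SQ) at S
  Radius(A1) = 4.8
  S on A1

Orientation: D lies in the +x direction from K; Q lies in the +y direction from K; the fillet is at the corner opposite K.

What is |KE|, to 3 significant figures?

60.1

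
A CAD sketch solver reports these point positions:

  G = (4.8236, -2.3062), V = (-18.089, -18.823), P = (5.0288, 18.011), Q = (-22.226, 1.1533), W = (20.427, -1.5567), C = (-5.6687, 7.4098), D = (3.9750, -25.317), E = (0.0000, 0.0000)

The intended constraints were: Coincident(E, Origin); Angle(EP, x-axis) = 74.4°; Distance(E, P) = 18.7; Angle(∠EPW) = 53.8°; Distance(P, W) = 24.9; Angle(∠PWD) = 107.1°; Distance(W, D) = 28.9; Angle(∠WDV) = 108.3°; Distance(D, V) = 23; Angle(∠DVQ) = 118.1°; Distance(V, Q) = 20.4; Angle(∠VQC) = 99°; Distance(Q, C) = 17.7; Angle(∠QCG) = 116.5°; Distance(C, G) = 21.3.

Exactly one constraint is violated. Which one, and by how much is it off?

Distance(C, G) = 21.3 — off by 7.00.

E = (0.00, 0.00) ✓; EP at 74.40° ✓; |EP| = 18.70 ✓; ∠EPW = 53.80° ✓; |PW| = 24.90 ✓; ∠PWD = 107.1° ✓; |WD| = 28.90 ✓; ∠WDV = 108.3° ✓; |DV| = 23.00 ✓; ∠DVQ = 118.1° ✓; |VQ| = 20.40 ✓; ∠VQC = 99.00° ✓; |QC| = 17.70 ✓; ∠QCG = 116.5° ✓; |CG| = 14.30 ✗.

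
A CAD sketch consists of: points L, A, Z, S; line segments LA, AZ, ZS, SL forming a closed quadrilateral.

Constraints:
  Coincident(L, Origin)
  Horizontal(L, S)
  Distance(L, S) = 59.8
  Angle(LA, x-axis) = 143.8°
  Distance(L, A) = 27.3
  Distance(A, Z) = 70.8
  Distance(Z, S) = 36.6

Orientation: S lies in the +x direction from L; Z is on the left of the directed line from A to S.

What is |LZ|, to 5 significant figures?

57.615

L is at the origin; L and S share the same y with |LS| = 59.8 and S in +x, so S = (59.8, 0). LA runs at 143.8° with |LA| = 27.3, so A = (-22.030, 16.124). Z is determined by |AZ| = 70.8 and |ZS| = 36.6 together: it lies at the intersection of circle(A, 70.8) and circle(S, 36.6). With |AS| = 83.403, the foot of the radical line on AS is 63.722 from A and the perpendicular offset is √(70.8² − 63.722²) = 30.858. Taking the left-of-AS solution: Z = (46.455, 34.080).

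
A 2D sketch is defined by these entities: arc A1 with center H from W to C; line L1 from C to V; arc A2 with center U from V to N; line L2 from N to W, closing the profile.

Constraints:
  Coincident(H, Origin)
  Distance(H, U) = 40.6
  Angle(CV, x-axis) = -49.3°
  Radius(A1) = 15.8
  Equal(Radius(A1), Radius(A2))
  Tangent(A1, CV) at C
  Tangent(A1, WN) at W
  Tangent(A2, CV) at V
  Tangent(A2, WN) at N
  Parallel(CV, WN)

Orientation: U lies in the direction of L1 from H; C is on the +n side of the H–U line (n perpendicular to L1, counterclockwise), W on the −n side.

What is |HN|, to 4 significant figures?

43.57

The slot axis is L1's direction at -49.3°, so u = (cos -49.3°, sin -49.3°) = (0.6521, -0.7581) and n = (−sin -49.3°, cos -49.3°) = (0.7581, 0.6521). H is at the origin and U lies 40.6 along u from H, so U = 40.6·u = (26.48, -30.78). Tangency of A1 to both parallel lines with radius 15.8 puts C and W at H ± 15.8·n: C = (11.98, 10.30), W = (-11.98, -10.30). Equal radii place V and N the same way about U: V = U + 15.8·n = (38.45, -20.48), N = U − 15.8·n = (14.50, -41.08). Then |HN| = |N − H| = 43.57.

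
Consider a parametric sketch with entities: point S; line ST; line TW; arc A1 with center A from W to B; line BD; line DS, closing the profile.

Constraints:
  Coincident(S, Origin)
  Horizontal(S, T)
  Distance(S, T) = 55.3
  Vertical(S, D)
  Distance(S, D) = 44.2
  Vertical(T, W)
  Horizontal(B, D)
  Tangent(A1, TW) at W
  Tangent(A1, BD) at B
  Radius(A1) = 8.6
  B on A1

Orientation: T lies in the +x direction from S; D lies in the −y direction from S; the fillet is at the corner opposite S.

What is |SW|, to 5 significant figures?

65.768

The virtual corner opposite S is at (55.300, -44.200). The tangent condition forces AW to be normal to TW and tangency of A1 to BD means the radius AB is perpendicular to BD, with radius 8.6, so the center A sits 8.6 in from both sides at A = (46.700, -35.600). That places the tangent points at W = (55.300, -35.600) on TW and B = (46.700, -44.200) on BD. Then |SW| = |W − S| = 65.768.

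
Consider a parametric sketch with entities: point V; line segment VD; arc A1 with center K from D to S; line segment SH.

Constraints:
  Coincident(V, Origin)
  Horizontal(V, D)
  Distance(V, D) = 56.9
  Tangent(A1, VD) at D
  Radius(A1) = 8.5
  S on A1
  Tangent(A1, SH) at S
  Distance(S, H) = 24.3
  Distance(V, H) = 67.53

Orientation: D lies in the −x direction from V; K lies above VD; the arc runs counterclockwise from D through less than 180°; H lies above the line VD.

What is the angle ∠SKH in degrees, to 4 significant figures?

70.72°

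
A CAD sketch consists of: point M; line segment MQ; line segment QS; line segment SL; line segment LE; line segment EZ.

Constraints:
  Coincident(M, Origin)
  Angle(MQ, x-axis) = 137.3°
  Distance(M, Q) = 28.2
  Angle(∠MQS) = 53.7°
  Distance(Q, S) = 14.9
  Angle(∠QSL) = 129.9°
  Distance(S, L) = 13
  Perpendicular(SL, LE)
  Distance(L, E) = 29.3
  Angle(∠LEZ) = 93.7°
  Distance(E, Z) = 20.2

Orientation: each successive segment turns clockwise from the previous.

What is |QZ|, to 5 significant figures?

19.322

M is at the origin; MQ runs at 137.3° with length 28.2, so Q = (-20.725, 19.124). ∠MQS = 53.7° gives QS at 11.000° from the x-axis; with |QS| = 14.9, S = (-6.0983, 21.967). ∠QSL = 129.9° gives SL at -39.100° from the x-axis; with |SL| = 13.0, L = (3.9903, 13.768). SL ⟂ LE, so LE runs at -129.10°; with |LE| = 29.3, E = (-14.489, -8.9698). ∠LEZ = 93.7° gives EZ at 144.60° from the x-axis; with |EZ| = 20.2, Z = (-30.954, 2.7317). Then |QZ| = |Z − Q| = 19.322.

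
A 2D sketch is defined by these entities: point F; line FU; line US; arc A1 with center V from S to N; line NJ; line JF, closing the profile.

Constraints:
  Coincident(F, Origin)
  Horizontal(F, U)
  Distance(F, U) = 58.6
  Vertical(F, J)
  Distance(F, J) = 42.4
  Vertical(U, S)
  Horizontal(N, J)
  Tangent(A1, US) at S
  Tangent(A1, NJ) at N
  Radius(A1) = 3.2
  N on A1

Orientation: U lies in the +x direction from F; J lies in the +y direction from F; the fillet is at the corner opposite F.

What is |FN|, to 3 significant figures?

69.8

F is at the origin; FU is horizontal with |FU| = 58.6 and U on the +x side, so U = (58.6, 0.00). F and J share the same x with |FJ| = 42.4 and J on the +y side, so J = (0.00, 42.4). The virtual corner opposite F is at (58.6, 42.4). The tangent condition forces VS to be normal to US and since A1 is tangent to NJ there, VN ⟂ NJ, with radius 3.2, so the center V sits 3.2 in from both sides at V = (55.4, 39.2). That places the tangent points at S = (58.6, 39.2) on US and N = (55.4, 42.4) on NJ. Then |FN| = |N − F| = 69.8.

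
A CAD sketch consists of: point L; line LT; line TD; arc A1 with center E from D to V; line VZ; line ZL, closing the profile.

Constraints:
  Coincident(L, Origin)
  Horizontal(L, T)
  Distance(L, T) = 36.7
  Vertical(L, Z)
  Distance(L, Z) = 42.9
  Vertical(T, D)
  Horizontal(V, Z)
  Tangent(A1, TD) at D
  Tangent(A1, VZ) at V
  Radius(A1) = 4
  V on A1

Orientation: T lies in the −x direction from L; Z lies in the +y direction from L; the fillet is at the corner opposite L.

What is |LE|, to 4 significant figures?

50.82

L and Z share the same x with |LZ| = 42.9 and Z on the +y side, so Z = (0.000, 42.90). The virtual corner opposite L is at (-36.70, 42.90). Tangency of A1 to TD means the radius ED is perpendicular to TD and since A1 is tangent to VZ there, EV ⟂ VZ, with radius 4.0, so the center E sits 4.0 in from both sides at E = (-32.70, 38.90). Then |LE| = |E − L| = 50.82.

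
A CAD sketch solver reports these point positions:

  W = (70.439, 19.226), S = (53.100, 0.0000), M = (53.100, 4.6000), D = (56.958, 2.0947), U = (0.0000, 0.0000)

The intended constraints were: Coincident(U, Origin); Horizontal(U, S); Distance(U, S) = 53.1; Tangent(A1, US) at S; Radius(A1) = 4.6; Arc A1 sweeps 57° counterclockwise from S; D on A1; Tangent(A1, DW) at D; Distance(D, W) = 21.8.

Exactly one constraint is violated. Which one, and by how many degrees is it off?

Tangent(A1, DW) at D — off by 5.20°.

U = (0.00, 0.00) ✓; U.y = 0.00, S.y = 0.00 ✓; |US| = 53.10 ✓; ∠(MS, SU) = 90.00° ✓; |MS| = 4.600 ✓; bearing(M→D) − bearing(M→S) = 57.00° ✓; |MD| = 4.600 ✓; ∠(MD, DW) = 95.20° ✗; |DW| = 21.80 ✓.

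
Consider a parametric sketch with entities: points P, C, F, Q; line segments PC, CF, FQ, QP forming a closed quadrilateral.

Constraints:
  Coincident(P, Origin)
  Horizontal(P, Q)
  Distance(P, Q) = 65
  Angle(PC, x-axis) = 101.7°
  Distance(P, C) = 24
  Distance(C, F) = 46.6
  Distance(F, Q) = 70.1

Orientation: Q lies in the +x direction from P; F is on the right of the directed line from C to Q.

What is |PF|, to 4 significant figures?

22.99

P is at the origin; PQ is horizontal with |PQ| = 65.0 and Q in +x, so Q = (65.0, 0). PC runs at 101.7° with |PC| = 24.0, so C = (-4.867, 23.50). F is determined by |CF| = 46.6 and |FQ| = 70.1 together: it lies at the intersection of circle(C, 46.6) and circle(Q, 70.1). With |CQ| = 73.71, the foot of the radical line on CQ is 18.25 from C and the perpendicular offset is √(46.6² − 18.25²) = 42.88. Taking the right-of-CQ solution: F = (-1.234, -22.96).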